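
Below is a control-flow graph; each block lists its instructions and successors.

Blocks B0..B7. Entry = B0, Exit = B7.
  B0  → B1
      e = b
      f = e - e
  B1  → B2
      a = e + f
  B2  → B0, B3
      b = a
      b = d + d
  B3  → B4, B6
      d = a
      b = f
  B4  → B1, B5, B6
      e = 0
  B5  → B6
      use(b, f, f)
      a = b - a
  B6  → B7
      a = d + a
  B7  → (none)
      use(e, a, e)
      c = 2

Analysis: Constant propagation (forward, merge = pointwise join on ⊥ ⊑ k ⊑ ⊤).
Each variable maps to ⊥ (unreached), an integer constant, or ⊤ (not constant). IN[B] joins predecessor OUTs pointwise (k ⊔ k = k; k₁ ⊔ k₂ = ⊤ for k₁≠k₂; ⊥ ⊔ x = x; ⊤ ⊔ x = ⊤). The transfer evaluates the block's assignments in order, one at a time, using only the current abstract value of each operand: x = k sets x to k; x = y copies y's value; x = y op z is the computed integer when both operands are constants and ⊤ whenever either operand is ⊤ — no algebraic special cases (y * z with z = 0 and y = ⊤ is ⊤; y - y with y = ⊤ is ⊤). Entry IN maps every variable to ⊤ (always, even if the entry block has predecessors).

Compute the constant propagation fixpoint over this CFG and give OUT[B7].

Answer: {a: ⊤, b: ⊤, c: 2, d: ⊤, e: ⊤, f: ⊤}

Trace:
Converged values:
  B0: | IN=(all ⊤) | OUT=(all ⊤)
  B1: | IN=(all ⊤) | OUT=(all ⊤)
  B2: | IN=(all ⊤) | OUT=(all ⊤)
  B3: | IN=(all ⊤) | OUT=(all ⊤)
  B4: | IN=(all ⊤) | OUT={e:0; rest ⊤}
  B5: | IN={e:0; rest ⊤} | OUT={e:0; rest ⊤}
  B6: | IN=(all ⊤) | OUT=(all ⊤)
  B7: | IN=(all ⊤) | OUT={c:2; rest ⊤}

Merge at B7: IN[B7] = OUT[B6] = {a: ⊤, b: ⊤, c: ⊤, d: ⊤, e: ⊤, f: ⊤}
Applying B7's transfer function to that IN value gives OUT[B7] (row B7 above).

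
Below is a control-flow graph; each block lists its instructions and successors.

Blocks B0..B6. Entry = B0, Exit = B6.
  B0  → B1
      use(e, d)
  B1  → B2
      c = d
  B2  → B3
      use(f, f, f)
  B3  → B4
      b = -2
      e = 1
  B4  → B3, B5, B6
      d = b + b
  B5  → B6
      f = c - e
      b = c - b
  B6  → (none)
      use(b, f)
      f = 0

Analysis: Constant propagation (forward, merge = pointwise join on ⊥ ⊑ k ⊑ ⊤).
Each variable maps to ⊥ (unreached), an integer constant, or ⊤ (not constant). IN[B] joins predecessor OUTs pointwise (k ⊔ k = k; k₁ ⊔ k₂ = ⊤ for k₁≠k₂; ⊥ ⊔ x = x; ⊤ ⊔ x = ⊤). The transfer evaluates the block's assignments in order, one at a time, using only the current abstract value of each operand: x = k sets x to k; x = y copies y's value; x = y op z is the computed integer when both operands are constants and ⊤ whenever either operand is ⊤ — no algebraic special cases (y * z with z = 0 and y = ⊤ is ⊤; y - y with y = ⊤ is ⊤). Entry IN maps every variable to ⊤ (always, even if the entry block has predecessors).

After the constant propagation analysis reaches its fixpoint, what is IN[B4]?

Answer: {a: ⊤, b: -2, c: ⊤, d: ⊤, e: 1, f: ⊤}

Derivation:
Fixpoint table:
  B0:   IN=(all ⊤)   OUT=(all ⊤)
  B1:   IN=(all ⊤)   OUT=(all ⊤)
  B2:   IN=(all ⊤)   OUT=(all ⊤)
  B3:   IN=(all ⊤)   OUT={b:-2, e:1; rest ⊤}
  B4:   IN={b:-2, e:1; rest ⊤}   OUT={b:-2, d:-4, e:1; rest ⊤}
  B5:   IN={b:-2, d:-4, e:1; rest ⊤}   OUT={d:-4, e:1; rest ⊤}
  B6:   IN={d:-4, e:1; rest ⊤}   OUT={d:-4, e:1, f:0; rest ⊤}

Merge at B4: IN[B4] = OUT[B3] = {a: ⊤, b: -2, c: ⊤, d: ⊤, e: 1, f: ⊤}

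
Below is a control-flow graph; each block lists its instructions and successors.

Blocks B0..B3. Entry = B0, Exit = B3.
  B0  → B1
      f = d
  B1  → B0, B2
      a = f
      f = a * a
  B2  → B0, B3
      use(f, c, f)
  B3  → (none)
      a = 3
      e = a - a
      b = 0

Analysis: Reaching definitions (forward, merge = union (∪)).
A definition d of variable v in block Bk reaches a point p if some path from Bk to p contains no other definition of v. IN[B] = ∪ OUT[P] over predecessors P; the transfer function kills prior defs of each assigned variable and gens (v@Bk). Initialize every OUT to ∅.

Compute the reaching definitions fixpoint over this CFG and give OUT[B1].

Answer: {a@B1, f@B1}

Trace:
Fixpoint table:
  B0:  IN={a@B1, f@B1}  OUT={a@B1, f@B0}
  B1:  IN={a@B1, f@B0}  OUT={a@B1, f@B1}
  B2:  IN={a@B1, f@B1}  OUT={a@B1, f@B1}
  B3:  IN={a@B1, f@B1}  OUT={a@B3, b@B3, e@B3, f@B1}

Merge at B1: IN[B1] = OUT[B0] = {a@B1, f@B0}
Applying B1's transfer function to that IN value gives OUT[B1] (row B1 above).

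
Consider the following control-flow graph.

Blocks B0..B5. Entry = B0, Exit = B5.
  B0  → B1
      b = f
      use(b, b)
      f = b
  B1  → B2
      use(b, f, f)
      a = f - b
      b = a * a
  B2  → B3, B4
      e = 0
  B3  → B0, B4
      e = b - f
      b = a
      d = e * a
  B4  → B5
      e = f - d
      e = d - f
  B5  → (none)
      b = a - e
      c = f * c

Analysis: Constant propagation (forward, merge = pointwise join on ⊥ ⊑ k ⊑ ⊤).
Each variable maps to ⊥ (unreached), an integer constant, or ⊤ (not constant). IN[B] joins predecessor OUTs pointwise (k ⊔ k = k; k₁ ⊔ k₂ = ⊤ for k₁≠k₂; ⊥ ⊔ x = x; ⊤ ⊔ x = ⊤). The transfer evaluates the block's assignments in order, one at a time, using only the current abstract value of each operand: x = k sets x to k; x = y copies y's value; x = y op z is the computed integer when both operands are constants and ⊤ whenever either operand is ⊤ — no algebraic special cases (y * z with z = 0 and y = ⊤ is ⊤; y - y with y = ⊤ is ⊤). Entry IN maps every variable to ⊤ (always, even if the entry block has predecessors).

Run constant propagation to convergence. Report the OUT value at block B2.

Answer: {a: ⊤, b: ⊤, c: ⊤, d: ⊤, e: 0, f: ⊤}

Derivation:
Per-block solution:
  B0:   IN=(all ⊤)   OUT=(all ⊤)
  B1:   IN=(all ⊤)   OUT=(all ⊤)
  B2:   IN=(all ⊤)   OUT={e:0; rest ⊤}
  B3:   IN={e:0; rest ⊤}   OUT=(all ⊤)
  B4:   IN=(all ⊤)   OUT=(all ⊤)
  B5:   IN=(all ⊤)   OUT=(all ⊤)

Merge at B2: IN[B2] = OUT[B1] = {a: ⊤, b: ⊤, c: ⊤, d: ⊤, e: ⊤, f: ⊤}
Applying B2's transfer function to that IN value gives OUT[B2] (row B2 above).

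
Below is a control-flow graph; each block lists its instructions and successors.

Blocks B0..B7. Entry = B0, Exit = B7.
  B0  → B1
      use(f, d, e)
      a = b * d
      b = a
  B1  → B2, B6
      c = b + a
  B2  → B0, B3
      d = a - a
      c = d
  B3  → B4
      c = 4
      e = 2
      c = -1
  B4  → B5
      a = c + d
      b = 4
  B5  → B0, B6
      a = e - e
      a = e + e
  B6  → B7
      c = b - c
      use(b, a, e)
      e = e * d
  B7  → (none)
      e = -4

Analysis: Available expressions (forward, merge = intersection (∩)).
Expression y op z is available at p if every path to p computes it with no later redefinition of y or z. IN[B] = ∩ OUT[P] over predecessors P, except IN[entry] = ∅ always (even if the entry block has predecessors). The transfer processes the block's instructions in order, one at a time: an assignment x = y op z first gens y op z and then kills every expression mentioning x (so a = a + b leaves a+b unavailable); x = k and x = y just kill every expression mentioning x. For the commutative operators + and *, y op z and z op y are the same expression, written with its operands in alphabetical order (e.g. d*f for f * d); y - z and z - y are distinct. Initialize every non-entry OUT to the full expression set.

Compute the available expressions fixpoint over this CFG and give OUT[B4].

Answer: {c+d}

Derivation:
Per-block solution:
  B0:  IN={}  OUT={}
  B1:  IN={}  OUT={a+b}
  B2:  IN={a+b}  OUT={a+b, a-a}
  B3:  IN={a+b, a-a}  OUT={a+b, a-a}
  B4:  IN={a+b, a-a}  OUT={c+d}
  B5:  IN={c+d}  OUT={c+d, e+e, e-e}
  B6:  IN={}  OUT={}
  B7:  IN={}  OUT={}

Merge at B4: IN[B4] = OUT[B3] = {a+b, a-a}
Applying B4's transfer function to that IN value gives OUT[B4] (row B4 above).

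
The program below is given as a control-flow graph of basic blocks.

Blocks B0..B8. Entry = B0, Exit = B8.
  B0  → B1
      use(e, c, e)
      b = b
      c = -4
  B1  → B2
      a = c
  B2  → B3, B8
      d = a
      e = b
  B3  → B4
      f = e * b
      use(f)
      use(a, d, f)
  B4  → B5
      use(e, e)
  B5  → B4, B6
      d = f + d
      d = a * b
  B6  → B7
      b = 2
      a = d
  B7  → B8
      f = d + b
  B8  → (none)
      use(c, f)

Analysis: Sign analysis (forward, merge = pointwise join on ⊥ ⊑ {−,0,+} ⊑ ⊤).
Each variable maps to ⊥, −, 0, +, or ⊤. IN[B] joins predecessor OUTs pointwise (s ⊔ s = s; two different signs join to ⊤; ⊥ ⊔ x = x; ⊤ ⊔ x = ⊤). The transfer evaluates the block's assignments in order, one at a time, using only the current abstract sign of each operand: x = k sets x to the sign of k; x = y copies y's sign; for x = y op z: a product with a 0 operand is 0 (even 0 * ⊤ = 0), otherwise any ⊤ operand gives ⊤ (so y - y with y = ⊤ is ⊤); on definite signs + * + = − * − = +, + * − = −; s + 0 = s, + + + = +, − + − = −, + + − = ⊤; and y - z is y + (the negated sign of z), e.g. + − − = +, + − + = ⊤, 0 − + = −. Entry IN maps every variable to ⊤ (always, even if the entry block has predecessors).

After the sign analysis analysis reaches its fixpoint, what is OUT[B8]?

Answer: {a: ⊤, b: ⊤, c: -, d: ⊤, e: ⊤, f: ⊤}

Working:
Per-block solution:
  B0:   IN=(all ⊤)   OUT={c:-; rest ⊤}
  B1:   IN={c:-; rest ⊤}   OUT={a:-, c:-; rest ⊤}
  B2:   IN={a:-, c:-; rest ⊤}   OUT={a:-, c:-, d:-; rest ⊤}
  B3:   IN={a:-, c:-, d:-; rest ⊤}   OUT={a:-, c:-, d:-; rest ⊤}
  B4:   IN={a:-, c:-; rest ⊤}   OUT={a:-, c:-; rest ⊤}
  B5:   IN={a:-, c:-; rest ⊤}   OUT={a:-, c:-; rest ⊤}
  B6:   IN={a:-, c:-; rest ⊤}   OUT={b:+, c:-; rest ⊤}
  B7:   IN={b:+, c:-; rest ⊤}   OUT={b:+, c:-; rest ⊤}
  B8:   IN={c:-; rest ⊤}   OUT={c:-; rest ⊤}

Merge at B8: IN[B8] = OUT[B2] ⊔ OUT[B7] = {a: ⊤, b: ⊤, c: -, d: ⊤, e: ⊤, f: ⊤}
Applying B8's transfer function to that IN value gives OUT[B8] (row B8 above).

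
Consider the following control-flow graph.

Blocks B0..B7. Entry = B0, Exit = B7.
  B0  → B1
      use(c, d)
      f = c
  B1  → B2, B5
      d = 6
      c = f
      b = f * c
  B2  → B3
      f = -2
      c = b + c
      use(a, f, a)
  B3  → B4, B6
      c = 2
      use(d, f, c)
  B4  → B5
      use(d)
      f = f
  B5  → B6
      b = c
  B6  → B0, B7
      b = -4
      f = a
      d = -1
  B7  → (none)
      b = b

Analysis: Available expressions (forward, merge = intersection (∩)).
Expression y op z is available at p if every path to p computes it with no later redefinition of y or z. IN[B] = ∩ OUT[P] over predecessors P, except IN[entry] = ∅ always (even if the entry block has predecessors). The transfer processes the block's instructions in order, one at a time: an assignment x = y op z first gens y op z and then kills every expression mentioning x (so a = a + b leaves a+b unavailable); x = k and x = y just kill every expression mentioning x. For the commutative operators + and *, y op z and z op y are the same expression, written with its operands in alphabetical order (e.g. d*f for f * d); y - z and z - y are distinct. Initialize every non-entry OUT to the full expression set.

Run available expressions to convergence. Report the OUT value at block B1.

Fixpoint table:
  B0:   IN={}   OUT={}
  B1:   IN={}   OUT={c*f}
  B2:   IN={c*f}   OUT={}
  B3:   IN={}   OUT={}
  B4:   IN={}   OUT={}
  B5:   IN={}   OUT={}
  B6:   IN={}   OUT={}
  B7:   IN={}   OUT={}

Merge at B1: IN[B1] = OUT[B0] = {}
Applying B1's transfer function to that IN value gives OUT[B1] (row B1 above).

Answer: {c*f}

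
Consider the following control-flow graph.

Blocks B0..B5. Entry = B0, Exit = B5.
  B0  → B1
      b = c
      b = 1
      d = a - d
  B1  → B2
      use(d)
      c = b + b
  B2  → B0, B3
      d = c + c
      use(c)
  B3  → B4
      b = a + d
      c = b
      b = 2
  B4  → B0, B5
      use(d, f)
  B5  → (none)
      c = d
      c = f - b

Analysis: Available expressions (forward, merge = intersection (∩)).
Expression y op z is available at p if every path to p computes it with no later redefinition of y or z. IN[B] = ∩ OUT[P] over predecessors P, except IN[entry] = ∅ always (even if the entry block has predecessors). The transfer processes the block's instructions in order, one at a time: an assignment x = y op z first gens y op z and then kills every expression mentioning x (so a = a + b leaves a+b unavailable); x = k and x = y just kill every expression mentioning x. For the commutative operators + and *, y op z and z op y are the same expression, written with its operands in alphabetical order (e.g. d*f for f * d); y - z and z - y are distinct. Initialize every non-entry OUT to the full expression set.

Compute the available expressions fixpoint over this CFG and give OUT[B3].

Answer: {a+d}

Derivation:
Converged values:
  B0: | IN={} | OUT={}
  B1: | IN={} | OUT={b+b}
  B2: | IN={b+b} | OUT={b+b, c+c}
  B3: | IN={b+b, c+c} | OUT={a+d}
  B4: | IN={a+d} | OUT={a+d}
  B5: | IN={a+d} | OUT={a+d, f-b}

Merge at B3: IN[B3] = OUT[B2] = {b+b, c+c}
Applying B3's transfer function to that IN value gives OUT[B3] (row B3 above).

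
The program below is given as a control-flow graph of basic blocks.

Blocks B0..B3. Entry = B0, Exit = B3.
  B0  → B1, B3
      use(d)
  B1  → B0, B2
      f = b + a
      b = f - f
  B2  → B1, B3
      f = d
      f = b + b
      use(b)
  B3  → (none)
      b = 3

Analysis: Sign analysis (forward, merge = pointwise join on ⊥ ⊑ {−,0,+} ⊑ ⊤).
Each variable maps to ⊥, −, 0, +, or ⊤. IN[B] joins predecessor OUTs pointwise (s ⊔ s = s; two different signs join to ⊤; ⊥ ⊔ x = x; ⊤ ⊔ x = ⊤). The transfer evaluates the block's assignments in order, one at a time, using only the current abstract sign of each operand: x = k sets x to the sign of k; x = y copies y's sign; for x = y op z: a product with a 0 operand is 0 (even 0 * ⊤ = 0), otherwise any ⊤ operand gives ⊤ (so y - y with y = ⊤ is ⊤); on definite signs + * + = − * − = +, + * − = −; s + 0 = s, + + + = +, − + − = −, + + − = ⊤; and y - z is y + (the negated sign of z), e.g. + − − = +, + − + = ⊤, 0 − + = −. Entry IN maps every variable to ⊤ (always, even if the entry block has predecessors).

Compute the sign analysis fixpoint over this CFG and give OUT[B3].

Fixpoint table:
  B0: | IN=(all ⊤) | OUT=(all ⊤)
  B1: | IN=(all ⊤) | OUT=(all ⊤)
  B2: | IN=(all ⊤) | OUT=(all ⊤)
  B3: | IN=(all ⊤) | OUT={b:+; rest ⊤}

Merge at B3: IN[B3] = OUT[B0] ⊔ OUT[B2] = {a: ⊤, b: ⊤, c: ⊤, d: ⊤, e: ⊤, f: ⊤}
Applying B3's transfer function to that IN value gives OUT[B3] (row B3 above).

Answer: {a: ⊤, b: +, c: ⊤, d: ⊤, e: ⊤, f: ⊤}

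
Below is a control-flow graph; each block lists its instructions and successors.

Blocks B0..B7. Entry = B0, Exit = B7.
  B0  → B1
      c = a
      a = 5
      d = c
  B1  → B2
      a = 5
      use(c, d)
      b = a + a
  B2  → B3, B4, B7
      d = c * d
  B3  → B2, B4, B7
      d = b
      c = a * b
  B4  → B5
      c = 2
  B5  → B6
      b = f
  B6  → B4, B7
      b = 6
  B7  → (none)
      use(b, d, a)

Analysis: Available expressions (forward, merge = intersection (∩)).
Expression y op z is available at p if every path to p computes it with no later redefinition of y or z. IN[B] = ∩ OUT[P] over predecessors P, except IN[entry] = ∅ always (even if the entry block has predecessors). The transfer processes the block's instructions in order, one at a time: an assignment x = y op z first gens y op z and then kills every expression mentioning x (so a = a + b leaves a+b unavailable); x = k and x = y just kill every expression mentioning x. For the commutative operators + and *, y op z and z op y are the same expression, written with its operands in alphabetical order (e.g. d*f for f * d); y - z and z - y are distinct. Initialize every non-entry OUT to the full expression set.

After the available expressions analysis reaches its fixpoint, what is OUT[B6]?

Answer: {a+a}

Working:
Fixpoint table:
  B0: | IN={} | OUT={}
  B1: | IN={} | OUT={a+a}
  B2: | IN={a+a} | OUT={a+a}
  B3: | IN={a+a} | OUT={a*b, a+a}
  B4: | IN={a+a} | OUT={a+a}
  B5: | IN={a+a} | OUT={a+a}
  B6: | IN={a+a} | OUT={a+a}
  B7: | IN={a+a} | OUT={a+a}

Merge at B6: IN[B6] = OUT[B5] = {a+a}
Applying B6's transfer function to that IN value gives OUT[B6] (row B6 above).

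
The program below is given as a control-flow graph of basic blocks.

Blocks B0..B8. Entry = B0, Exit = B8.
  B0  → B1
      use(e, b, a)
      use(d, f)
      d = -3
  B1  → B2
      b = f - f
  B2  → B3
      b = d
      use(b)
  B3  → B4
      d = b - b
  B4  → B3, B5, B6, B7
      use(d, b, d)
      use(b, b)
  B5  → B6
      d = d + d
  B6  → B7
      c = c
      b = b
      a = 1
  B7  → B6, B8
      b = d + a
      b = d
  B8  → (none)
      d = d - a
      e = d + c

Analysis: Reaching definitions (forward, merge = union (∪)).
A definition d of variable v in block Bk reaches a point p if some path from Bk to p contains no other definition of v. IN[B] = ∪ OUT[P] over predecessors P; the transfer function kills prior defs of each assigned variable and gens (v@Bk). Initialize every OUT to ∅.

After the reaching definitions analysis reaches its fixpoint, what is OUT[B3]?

Answer: {b@B2, d@B3}

Trace:
Fixpoint table:
  B0:  IN={}  OUT={d@B0}
  B1:  IN={d@B0}  OUT={b@B1, d@B0}
  B2:  IN={b@B1, d@B0}  OUT={b@B2, d@B0}
  B3:  IN={b@B2, d@B0, d@B3}  OUT={b@B2, d@B3}
  B4:  IN={b@B2, d@B3}  OUT={b@B2, d@B3}
  B5:  IN={b@B2, d@B3}  OUT={b@B2, d@B5}
  B6:  IN={a@B6, b@B2, b@B7, c@B6, d@B3, d@B5}  OUT={a@B6, b@B6, c@B6, d@B3, d@B5}
  B7:  IN={a@B6, b@B2, b@B6, c@B6, d@B3, d@B5}  OUT={a@B6, b@B7, c@B6, d@B3, d@B5}
  B8:  IN={a@B6, b@B7, c@B6, d@B3, d@B5}  OUT={a@B6, b@B7, c@B6, d@B8, e@B8}

Merge at B3: IN[B3] = OUT[B2] ⊔ OUT[B4] = {b@B2, d@B0, d@B3}
Applying B3's transfer function to that IN value gives OUT[B3] (row B3 above).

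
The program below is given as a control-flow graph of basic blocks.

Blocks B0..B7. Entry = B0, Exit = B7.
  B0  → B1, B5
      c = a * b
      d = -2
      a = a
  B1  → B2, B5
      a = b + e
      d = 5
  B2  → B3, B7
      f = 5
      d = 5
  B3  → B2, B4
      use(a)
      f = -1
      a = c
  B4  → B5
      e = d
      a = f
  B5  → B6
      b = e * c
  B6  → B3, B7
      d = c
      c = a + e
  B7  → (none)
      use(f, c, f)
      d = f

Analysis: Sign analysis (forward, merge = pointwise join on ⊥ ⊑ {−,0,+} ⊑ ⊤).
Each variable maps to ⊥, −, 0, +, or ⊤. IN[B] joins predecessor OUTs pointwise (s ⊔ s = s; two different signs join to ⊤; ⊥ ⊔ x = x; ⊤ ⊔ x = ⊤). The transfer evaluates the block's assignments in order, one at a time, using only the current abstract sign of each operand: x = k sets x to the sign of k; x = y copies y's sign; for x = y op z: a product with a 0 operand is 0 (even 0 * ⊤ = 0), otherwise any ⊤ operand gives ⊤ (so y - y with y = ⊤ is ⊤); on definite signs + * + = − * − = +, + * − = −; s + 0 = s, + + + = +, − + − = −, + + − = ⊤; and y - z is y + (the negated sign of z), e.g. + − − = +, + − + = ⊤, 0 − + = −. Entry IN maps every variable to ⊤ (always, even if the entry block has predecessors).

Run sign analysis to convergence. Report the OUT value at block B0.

Answer: {a: ⊤, b: ⊤, c: ⊤, d: -, e: ⊤, f: ⊤}

Trace:
Fixpoint table:
  B0:  IN=(all ⊤)  OUT={d:-; rest ⊤}
  B1:  IN={d:-; rest ⊤}  OUT={d:+; rest ⊤}
  B2:  IN=(all ⊤)  OUT={d:+, f:+; rest ⊤}
  B3:  IN=(all ⊤)  OUT={f:-; rest ⊤}
  B4:  IN={f:-; rest ⊤}  OUT={a:-, f:-; rest ⊤}
  B5:  IN=(all ⊤)  OUT=(all ⊤)
  B6:  IN=(all ⊤)  OUT=(all ⊤)
  B7:  IN=(all ⊤)  OUT=(all ⊤)

B0 is the boundary node: IN[B0] = {a: ⊤, b: ⊤, c: ⊤, d: ⊤, e: ⊤, f: ⊤}
Applying B0's transfer function to that IN value gives OUT[B0] (row B0 above).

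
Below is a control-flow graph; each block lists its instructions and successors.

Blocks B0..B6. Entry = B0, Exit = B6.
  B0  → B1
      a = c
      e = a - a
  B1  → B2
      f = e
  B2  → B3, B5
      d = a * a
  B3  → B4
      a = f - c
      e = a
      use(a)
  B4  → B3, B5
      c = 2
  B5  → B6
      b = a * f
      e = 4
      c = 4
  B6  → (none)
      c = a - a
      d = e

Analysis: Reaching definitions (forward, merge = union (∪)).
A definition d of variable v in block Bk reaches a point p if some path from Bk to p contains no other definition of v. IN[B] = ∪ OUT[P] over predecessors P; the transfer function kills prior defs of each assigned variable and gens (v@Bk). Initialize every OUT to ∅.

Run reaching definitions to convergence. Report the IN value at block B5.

Answer: {a@B0, a@B3, c@B4, d@B2, e@B0, e@B3, f@B1}

Working:
Fixpoint table:
  B0: | IN={} | OUT={a@B0, e@B0}
  B1: | IN={a@B0, e@B0} | OUT={a@B0, e@B0, f@B1}
  B2: | IN={a@B0, e@B0, f@B1} | OUT={a@B0, d@B2, e@B0, f@B1}
  B3: | IN={a@B0, a@B3, c@B4, d@B2, e@B0, e@B3, f@B1} | OUT={a@B3, c@B4, d@B2, e@B3, f@B1}
  B4: | IN={a@B3, c@B4, d@B2, e@B3, f@B1} | OUT={a@B3, c@B4, d@B2, e@B3, f@B1}
  B5: | IN={a@B0, a@B3, c@B4, d@B2, e@B0, e@B3, f@B1} | OUT={a@B0, a@B3, b@B5, c@B5, d@B2, e@B5, f@B1}
  B6: | IN={a@B0, a@B3, b@B5, c@B5, d@B2, e@B5, f@B1} | OUT={a@B0, a@B3, b@B5, c@B6, d@B6, e@B5, f@B1}

Merge at B5: IN[B5] = OUT[B2] ⊔ OUT[B4] = {a@B0, a@B3, c@B4, d@B2, e@B0, e@B3, f@B1}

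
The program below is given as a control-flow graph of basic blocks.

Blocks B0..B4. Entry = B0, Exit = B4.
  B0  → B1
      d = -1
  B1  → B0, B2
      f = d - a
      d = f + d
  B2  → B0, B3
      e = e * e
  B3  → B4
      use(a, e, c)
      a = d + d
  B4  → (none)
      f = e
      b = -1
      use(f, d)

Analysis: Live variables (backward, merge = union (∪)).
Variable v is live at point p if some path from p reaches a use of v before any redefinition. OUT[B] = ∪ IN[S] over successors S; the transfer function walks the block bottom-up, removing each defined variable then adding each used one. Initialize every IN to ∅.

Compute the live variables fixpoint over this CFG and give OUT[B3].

Answer: {d, e}

Working:
Per-block solution:
  B0: | IN={a, c, e} | OUT={a, c, d, e}
  B1: | IN={a, c, d, e} | OUT={a, c, d, e}
  B2: | IN={a, c, d, e} | OUT={a, c, d, e}
  B3: | IN={a, c, d, e} | OUT={d, e}
  B4: | IN={d, e} | OUT={}

Merge at B3: OUT[B3] = IN[B4] = {d, e}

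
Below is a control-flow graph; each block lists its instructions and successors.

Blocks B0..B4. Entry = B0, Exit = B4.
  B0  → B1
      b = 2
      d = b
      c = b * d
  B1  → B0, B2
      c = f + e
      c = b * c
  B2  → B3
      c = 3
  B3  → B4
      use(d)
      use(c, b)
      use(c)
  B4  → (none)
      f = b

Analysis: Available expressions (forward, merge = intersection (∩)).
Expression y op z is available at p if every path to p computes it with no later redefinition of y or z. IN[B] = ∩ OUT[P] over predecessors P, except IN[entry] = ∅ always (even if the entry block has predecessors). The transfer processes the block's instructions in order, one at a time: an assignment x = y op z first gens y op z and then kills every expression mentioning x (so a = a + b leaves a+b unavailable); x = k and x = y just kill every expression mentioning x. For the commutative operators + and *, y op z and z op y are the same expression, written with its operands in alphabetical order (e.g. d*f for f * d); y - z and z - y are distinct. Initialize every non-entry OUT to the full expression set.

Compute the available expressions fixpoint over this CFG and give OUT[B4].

Answer: {b*d}

Derivation:
Converged values:
  B0:  IN={}  OUT={b*d}
  B1:  IN={b*d}  OUT={b*d, e+f}
  B2:  IN={b*d, e+f}  OUT={b*d, e+f}
  B3:  IN={b*d, e+f}  OUT={b*d, e+f}
  B4:  IN={b*d, e+f}  OUT={b*d}

Merge at B4: IN[B4] = OUT[B3] = {b*d, e+f}
Applying B4's transfer function to that IN value gives OUT[B4] (row B4 above).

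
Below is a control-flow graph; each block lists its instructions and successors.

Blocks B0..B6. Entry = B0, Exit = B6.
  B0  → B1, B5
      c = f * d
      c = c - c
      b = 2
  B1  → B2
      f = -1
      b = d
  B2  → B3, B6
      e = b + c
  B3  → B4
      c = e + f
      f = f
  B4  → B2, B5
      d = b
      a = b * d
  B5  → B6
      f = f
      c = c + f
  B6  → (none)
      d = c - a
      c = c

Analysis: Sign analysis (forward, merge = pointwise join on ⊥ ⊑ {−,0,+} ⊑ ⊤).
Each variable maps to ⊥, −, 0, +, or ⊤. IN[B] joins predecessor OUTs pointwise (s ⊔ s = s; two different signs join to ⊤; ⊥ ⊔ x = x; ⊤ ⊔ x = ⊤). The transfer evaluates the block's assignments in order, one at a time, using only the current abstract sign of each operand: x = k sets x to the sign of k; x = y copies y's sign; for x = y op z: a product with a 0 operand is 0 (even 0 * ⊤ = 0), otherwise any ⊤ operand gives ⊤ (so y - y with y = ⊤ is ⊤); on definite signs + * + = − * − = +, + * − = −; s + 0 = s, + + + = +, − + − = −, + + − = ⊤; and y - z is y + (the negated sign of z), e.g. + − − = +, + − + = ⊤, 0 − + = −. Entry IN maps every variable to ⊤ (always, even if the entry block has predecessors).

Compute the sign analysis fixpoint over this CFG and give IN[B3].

Answer: {a: ⊤, b: ⊤, c: ⊤, d: ⊤, e: ⊤, f: -}

Working:
Fixpoint table:
  B0:  IN=(all ⊤)  OUT={b:+; rest ⊤}
  B1:  IN={b:+; rest ⊤}  OUT={f:-; rest ⊤}
  B2:  IN={f:-; rest ⊤}  OUT={f:-; rest ⊤}
  B3:  IN={f:-; rest ⊤}  OUT={f:-; rest ⊤}
  B4:  IN={f:-; rest ⊤}  OUT={f:-; rest ⊤}
  B5:  IN=(all ⊤)  OUT=(all ⊤)
  B6:  IN=(all ⊤)  OUT=(all ⊤)

Merge at B3: IN[B3] = OUT[B2] = {a: ⊤, b: ⊤, c: ⊤, d: ⊤, e: ⊤, f: -}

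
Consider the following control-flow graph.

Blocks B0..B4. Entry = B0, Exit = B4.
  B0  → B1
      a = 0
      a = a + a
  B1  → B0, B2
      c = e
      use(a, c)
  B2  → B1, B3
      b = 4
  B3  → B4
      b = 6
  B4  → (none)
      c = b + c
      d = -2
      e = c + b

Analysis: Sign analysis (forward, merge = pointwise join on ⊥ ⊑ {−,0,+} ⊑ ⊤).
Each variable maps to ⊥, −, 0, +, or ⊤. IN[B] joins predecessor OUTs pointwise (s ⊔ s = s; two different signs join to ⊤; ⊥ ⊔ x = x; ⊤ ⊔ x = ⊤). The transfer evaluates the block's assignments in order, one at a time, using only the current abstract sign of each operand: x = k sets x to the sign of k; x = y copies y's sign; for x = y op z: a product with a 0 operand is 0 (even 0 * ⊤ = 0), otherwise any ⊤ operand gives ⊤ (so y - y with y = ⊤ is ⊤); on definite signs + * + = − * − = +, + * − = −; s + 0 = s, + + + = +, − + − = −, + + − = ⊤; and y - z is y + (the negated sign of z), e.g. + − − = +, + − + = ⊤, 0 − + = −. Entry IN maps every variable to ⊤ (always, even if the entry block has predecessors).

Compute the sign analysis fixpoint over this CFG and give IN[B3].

Per-block solution:
  B0:  IN=(all ⊤)  OUT={a:0; rest ⊤}
  B1:  IN={a:0; rest ⊤}  OUT={a:0; rest ⊤}
  B2:  IN={a:0; rest ⊤}  OUT={a:0, b:+; rest ⊤}
  B3:  IN={a:0, b:+; rest ⊤}  OUT={a:0, b:+; rest ⊤}
  B4:  IN={a:0, b:+; rest ⊤}  OUT={a:0, b:+, d:-; rest ⊤}

Merge at B3: IN[B3] = OUT[B2] = {a: 0, b: +, c: ⊤, d: ⊤, e: ⊤, f: ⊤}

Answer: {a: 0, b: +, c: ⊤, d: ⊤, e: ⊤, f: ⊤}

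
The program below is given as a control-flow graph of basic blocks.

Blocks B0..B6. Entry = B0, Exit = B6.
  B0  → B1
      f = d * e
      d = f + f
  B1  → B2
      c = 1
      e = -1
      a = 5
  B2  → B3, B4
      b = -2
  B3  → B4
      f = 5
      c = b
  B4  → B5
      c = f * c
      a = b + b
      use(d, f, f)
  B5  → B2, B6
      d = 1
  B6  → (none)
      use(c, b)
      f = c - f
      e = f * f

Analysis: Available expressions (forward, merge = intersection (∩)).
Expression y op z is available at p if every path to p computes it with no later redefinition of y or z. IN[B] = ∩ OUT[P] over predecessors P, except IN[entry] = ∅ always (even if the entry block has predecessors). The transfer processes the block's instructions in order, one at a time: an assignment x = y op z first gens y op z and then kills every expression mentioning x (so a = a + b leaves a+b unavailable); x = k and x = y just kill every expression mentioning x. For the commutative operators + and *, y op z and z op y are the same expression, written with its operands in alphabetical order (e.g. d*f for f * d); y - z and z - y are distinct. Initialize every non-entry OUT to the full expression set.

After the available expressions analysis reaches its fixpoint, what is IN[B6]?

Answer: {b+b}

Derivation:
Per-block solution:
  B0:  IN={}  OUT={f+f}
  B1:  IN={f+f}  OUT={f+f}
  B2:  IN={}  OUT={}
  B3:  IN={}  OUT={}
  B4:  IN={}  OUT={b+b}
  B5:  IN={b+b}  OUT={b+b}
  B6:  IN={b+b}  OUT={b+b, f*f}

Merge at B6: IN[B6] = OUT[B5] = {b+b}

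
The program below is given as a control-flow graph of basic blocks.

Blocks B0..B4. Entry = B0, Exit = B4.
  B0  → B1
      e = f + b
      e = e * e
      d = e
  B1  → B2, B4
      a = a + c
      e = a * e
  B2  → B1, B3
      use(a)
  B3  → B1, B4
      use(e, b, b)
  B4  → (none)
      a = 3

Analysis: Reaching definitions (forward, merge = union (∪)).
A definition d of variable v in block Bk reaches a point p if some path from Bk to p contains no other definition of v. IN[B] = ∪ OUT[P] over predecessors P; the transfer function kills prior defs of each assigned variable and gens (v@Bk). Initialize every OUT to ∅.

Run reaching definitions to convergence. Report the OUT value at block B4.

Converged values:
  B0:   IN={}   OUT={d@B0, e@B0}
  B1:   IN={a@B1, d@B0, e@B0, e@B1}   OUT={a@B1, d@B0, e@B1}
  B2:   IN={a@B1, d@B0, e@B1}   OUT={a@B1, d@B0, e@B1}
  B3:   IN={a@B1, d@B0, e@B1}   OUT={a@B1, d@B0, e@B1}
  B4:   IN={a@B1, d@B0, e@B1}   OUT={a@B4, d@B0, e@B1}

Merge at B4: IN[B4] = OUT[B1] ⊔ OUT[B3] = {a@B1, d@B0, e@B1}
Applying B4's transfer function to that IN value gives OUT[B4] (row B4 above).

Answer: {a@B4, d@B0, e@B1}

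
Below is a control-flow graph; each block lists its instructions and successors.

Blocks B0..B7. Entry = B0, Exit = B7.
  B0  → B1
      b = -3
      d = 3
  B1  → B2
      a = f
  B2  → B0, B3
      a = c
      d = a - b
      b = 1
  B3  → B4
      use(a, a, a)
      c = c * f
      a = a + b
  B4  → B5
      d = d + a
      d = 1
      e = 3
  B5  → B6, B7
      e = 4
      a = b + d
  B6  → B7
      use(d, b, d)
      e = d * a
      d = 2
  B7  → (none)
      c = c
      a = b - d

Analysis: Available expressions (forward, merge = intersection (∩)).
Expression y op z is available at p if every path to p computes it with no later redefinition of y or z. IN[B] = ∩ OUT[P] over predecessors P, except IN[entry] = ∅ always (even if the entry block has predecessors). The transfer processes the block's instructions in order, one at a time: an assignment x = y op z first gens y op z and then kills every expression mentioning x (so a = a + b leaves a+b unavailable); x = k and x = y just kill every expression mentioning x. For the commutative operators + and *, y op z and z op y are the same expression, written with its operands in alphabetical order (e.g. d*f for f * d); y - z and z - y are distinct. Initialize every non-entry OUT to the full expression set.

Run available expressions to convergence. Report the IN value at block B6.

Answer: {b+d}

Trace:
Converged values:
  B0:   IN={}   OUT={}
  B1:   IN={}   OUT={}
  B2:   IN={}   OUT={}
  B3:   IN={}   OUT={}
  B4:   IN={}   OUT={}
  B5:   IN={}   OUT={b+d}
  B6:   IN={b+d}   OUT={}
  B7:   IN={}   OUT={b-d}

Merge at B6: IN[B6] = OUT[B5] = {b+d}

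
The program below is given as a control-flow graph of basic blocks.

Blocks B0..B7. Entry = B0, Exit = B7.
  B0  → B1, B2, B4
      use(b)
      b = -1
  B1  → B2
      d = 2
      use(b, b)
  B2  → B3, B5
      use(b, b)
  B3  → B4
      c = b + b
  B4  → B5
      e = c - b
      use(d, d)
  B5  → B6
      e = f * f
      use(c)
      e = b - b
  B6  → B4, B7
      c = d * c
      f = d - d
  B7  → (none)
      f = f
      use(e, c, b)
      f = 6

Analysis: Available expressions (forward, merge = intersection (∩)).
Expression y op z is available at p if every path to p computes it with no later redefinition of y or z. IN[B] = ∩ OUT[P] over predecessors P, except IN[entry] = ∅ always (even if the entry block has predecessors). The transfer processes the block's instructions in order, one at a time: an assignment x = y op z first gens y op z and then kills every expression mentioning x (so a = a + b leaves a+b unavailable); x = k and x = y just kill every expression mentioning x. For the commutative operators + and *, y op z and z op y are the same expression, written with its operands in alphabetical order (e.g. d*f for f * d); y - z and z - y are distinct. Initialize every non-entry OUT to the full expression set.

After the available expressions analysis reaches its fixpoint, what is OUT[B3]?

Fixpoint table:
  B0:  IN={}  OUT={}
  B1:  IN={}  OUT={}
  B2:  IN={}  OUT={}
  B3:  IN={}  OUT={b+b}
  B4:  IN={}  OUT={c-b}
  B5:  IN={}  OUT={b-b, f*f}
  B6:  IN={b-b, f*f}  OUT={b-b, d-d}
  B7:  IN={b-b, d-d}  OUT={b-b, d-d}

Merge at B3: IN[B3] = OUT[B2] = {}
Applying B3's transfer function to that IN value gives OUT[B3] (row B3 above).

Answer: {b+b}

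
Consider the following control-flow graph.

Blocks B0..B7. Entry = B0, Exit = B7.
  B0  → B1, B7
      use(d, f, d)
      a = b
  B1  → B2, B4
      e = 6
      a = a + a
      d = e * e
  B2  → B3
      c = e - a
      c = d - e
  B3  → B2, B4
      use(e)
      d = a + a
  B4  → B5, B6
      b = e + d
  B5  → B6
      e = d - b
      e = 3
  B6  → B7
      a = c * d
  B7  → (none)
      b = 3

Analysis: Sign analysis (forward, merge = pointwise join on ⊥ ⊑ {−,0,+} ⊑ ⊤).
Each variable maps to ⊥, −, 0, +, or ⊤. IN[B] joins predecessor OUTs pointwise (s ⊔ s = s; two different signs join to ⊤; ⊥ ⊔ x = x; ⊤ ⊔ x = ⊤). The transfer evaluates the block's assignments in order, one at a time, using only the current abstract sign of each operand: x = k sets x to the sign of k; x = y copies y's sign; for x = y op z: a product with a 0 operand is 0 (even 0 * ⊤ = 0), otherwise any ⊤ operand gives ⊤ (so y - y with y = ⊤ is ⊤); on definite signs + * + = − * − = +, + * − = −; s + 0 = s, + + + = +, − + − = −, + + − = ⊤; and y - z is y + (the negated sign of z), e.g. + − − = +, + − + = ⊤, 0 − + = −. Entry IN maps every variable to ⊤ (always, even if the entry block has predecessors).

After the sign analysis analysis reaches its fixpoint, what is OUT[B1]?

Fixpoint table:
  B0: | IN=(all ⊤) | OUT=(all ⊤)
  B1: | IN=(all ⊤) | OUT={d:+, e:+; rest ⊤}
  B2: | IN={e:+; rest ⊤} | OUT={e:+; rest ⊤}
  B3: | IN={e:+; rest ⊤} | OUT={e:+; rest ⊤}
  B4: | IN={e:+; rest ⊤} | OUT={e:+; rest ⊤}
  B5: | IN={e:+; rest ⊤} | OUT={e:+; rest ⊤}
  B6: | IN={e:+; rest ⊤} | OUT={e:+; rest ⊤}
  B7: | IN=(all ⊤) | OUT={b:+; rest ⊤}

Merge at B1: IN[B1] = OUT[B0] = {a: ⊤, b: ⊤, c: ⊤, d: ⊤, e: ⊤, f: ⊤}
Applying B1's transfer function to that IN value gives OUT[B1] (row B1 above).

Answer: {a: ⊤, b: ⊤, c: ⊤, d: +, e: +, f: ⊤}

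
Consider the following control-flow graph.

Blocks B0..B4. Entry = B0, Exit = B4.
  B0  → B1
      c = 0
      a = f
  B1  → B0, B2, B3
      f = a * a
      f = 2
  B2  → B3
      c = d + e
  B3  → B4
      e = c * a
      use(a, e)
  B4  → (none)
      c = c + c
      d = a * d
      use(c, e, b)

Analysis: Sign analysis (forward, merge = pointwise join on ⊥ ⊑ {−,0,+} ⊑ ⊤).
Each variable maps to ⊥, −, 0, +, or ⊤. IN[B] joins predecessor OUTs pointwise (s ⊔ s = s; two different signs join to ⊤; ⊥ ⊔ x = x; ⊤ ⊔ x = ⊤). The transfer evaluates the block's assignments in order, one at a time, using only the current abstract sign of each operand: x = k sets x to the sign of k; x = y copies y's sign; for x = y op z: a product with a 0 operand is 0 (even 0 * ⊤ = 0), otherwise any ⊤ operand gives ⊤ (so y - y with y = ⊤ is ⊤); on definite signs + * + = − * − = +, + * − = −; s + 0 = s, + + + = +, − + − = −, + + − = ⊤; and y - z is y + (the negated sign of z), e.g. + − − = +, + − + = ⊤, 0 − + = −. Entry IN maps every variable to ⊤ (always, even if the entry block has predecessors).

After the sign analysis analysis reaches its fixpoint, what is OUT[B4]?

Answer: {a: ⊤, b: ⊤, c: ⊤, d: ⊤, e: ⊤, f: +}

Derivation:
Fixpoint table:
  B0:  IN=(all ⊤)  OUT={c:0; rest ⊤}
  B1:  IN={c:0; rest ⊤}  OUT={c:0, f:+; rest ⊤}
  B2:  IN={c:0, f:+; rest ⊤}  OUT={f:+; rest ⊤}
  B3:  IN={f:+; rest ⊤}  OUT={f:+; rest ⊤}
  B4:  IN={f:+; rest ⊤}  OUT={f:+; rest ⊤}

Merge at B4: IN[B4] = OUT[B3] = {a: ⊤, b: ⊤, c: ⊤, d: ⊤, e: ⊤, f: +}
Applying B4's transfer function to that IN value gives OUT[B4] (row B4 above).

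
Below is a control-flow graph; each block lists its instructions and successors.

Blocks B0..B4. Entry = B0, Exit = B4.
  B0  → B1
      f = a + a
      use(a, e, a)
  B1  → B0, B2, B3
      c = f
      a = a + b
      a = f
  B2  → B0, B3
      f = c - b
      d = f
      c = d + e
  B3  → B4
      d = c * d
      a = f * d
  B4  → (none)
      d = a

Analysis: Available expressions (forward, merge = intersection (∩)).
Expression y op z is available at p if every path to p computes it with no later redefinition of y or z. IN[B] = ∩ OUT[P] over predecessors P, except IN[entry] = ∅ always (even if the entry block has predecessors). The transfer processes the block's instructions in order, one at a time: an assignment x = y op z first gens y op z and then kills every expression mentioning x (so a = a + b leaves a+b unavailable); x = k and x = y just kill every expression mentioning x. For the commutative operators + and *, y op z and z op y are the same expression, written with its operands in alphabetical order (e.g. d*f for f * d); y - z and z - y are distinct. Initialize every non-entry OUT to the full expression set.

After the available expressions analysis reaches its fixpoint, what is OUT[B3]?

Answer: {d*f}

Derivation:
Per-block solution:
  B0:  IN={}  OUT={a+a}
  B1:  IN={a+a}  OUT={}
  B2:  IN={}  OUT={d+e}
  B3:  IN={}  OUT={d*f}
  B4:  IN={d*f}  OUT={}

Merge at B3: IN[B3] = OUT[B1] ∩ OUT[B2] = {}
Applying B3's transfer function to that IN value gives OUT[B3] (row B3 above).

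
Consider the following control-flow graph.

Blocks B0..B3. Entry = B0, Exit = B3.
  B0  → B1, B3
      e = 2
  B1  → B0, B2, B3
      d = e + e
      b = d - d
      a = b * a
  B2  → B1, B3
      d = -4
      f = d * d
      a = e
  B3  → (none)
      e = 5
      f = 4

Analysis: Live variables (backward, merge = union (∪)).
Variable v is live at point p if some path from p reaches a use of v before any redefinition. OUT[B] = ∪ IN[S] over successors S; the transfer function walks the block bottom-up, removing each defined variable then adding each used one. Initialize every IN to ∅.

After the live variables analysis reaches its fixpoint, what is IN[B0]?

Converged values:
  B0:  IN={a}  OUT={a, e}
  B1:  IN={a, e}  OUT={a, e}
  B2:  IN={e}  OUT={a, e}
  B3:  IN={}  OUT={}

Merge at B0: OUT[B0] = IN[B1] ⊔ IN[B3] = {a, e}
Applying B0's transfer function to that OUT value gives IN[B0] (row B0 above).

Answer: {a}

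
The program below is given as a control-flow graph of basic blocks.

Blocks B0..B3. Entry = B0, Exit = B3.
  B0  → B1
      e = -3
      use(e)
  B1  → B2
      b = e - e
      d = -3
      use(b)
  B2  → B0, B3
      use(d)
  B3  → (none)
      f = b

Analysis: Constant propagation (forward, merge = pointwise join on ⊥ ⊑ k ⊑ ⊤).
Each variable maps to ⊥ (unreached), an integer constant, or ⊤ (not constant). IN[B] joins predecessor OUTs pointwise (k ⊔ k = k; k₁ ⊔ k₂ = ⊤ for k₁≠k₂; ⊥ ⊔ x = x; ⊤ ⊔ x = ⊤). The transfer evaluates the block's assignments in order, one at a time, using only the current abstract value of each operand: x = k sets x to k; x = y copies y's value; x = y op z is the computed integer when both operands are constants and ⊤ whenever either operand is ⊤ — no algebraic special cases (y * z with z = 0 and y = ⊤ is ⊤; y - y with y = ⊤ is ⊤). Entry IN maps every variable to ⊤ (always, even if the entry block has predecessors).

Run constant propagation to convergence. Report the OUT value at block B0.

Converged values:
  B0:  IN=(all ⊤)  OUT={e:-3; rest ⊤}
  B1:  IN={e:-3; rest ⊤}  OUT={b:0, d:-3, e:-3; rest ⊤}
  B2:  IN={b:0, d:-3, e:-3; rest ⊤}  OUT={b:0, d:-3, e:-3; rest ⊤}
  B3:  IN={b:0, d:-3, e:-3; rest ⊤}  OUT={b:0, d:-3, e:-3, f:0; rest ⊤}

Merge at B0 (entry node, so the boundary value (all ⊤) is joined with the incoming edge(s)): IN[B0] = (all ⊤) ⊔ OUT[B2] = {a: ⊤, b: ⊤, c: ⊤, d: ⊤, e: ⊤, f: ⊤}
Applying B0's transfer function to that IN value gives OUT[B0] (row B0 above).

Answer: {a: ⊤, b: ⊤, c: ⊤, d: ⊤, e: -3, f: ⊤}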